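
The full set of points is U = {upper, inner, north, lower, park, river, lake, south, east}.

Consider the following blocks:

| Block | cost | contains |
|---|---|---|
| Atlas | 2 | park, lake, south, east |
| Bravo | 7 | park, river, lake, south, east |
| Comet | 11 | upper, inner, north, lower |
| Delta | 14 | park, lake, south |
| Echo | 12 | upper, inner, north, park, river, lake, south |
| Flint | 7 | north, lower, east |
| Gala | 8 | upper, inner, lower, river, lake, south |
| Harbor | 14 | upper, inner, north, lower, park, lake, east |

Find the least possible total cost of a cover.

17

Atlas, Flint, Gala together cover every point (Atlas ∪ Flint ∪ Gala = {upper, inner, north, lower, park, river, lake, south, east}); total cost 2 + 7 + 8 = 17.
No covering selection has total cost below 17.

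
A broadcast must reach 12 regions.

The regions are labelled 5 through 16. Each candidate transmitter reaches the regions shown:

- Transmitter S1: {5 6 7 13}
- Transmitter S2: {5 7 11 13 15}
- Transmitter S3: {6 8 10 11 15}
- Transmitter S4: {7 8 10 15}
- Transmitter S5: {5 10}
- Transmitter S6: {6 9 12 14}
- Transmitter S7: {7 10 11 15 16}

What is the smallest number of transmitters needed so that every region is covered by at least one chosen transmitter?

4

S2 and S3 and S6 and S7 together: S2 ∪ S3 ∪ S6 ∪ S7 = {5, 6, 7, 8, 9, 10, 11, 12, 13, 14, 15, 16} — every region is covered.
No 3 of the 7 transmitters cover everything (all 35 combinations miss at least one region), so 4 is optimal.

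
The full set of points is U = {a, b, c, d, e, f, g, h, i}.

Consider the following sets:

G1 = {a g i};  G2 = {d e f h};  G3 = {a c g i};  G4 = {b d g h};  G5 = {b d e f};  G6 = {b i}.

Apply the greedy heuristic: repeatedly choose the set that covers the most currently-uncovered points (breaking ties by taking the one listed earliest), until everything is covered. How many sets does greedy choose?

3

Greedy: pick G2 (covers 4 new) → pick G3 (covers 4 new) → pick G4 (covers 1 new). Total picks: 3.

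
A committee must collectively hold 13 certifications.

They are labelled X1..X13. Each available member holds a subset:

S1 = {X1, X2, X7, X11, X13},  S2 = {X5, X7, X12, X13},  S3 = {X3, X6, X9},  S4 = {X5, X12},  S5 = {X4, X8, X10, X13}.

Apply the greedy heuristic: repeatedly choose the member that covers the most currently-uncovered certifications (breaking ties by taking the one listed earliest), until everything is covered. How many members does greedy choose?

Greedy: pick S1 (covers 5 new) → pick S3 (covers 3 new) → pick S5 (covers 3 new) → pick S2 (covers 2 new). Total picks: 4.

4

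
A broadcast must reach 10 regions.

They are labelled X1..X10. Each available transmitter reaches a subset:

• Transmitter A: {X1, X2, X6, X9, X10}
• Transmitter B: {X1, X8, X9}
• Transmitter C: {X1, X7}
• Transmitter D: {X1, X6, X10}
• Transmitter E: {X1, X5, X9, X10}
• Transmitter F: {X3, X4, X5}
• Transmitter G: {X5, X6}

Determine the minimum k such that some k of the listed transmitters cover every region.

4

Take {A, B, C, F}. Their union is {X1, X2, X3, X4, X5, X6, X7, X8, X9, X10}, which is all 10 regions.
Only B contains X8, so B is forced; the remaining 7 regions need at least 3 more transmitters (each remaining transmitter adds at most 3) — so at least 4 transmitters are needed, and 4 is optimal.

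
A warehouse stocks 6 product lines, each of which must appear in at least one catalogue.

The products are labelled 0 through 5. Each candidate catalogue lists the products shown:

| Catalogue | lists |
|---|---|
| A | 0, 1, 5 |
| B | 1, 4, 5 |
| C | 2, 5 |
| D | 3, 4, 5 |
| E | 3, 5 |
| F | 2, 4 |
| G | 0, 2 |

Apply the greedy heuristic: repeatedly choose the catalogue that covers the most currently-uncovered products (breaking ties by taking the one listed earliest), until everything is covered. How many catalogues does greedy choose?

3

Greedy: pick A (covers 3 new) → pick D (covers 2 new) → pick C (covers 1 new). Total picks: 3.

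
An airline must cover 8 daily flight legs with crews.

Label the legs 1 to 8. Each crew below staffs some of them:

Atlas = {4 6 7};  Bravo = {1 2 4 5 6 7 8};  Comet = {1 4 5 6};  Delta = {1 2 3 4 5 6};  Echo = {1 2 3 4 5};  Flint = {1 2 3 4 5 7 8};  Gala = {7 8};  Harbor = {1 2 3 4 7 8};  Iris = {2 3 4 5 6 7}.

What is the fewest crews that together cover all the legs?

Bravo and Delta together: Bravo ∪ Delta = {1, 2, 3, 4, 5, 6, 7, 8} — every leg is covered.
No single crew has all 8 legs (the largest, Bravo, has 7), so 2 is optimal.

2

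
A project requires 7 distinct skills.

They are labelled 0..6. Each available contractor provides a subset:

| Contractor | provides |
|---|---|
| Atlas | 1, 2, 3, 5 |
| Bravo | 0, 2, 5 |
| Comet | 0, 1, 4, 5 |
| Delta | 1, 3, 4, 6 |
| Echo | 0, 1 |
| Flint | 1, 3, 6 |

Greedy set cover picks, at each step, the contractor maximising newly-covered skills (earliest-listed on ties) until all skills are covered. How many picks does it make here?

Greedy: pick Atlas (covers 4 new) → pick Comet (covers 2 new) → pick Delta (covers 1 new). Total picks: 3.
(The true minimum cover uses only 2 contractors, so greedy is not optimal here.)

3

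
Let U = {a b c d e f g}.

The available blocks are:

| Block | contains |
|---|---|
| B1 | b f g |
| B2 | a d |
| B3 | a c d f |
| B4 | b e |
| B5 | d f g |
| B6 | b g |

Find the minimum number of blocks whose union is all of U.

3

B1, B3, and B4 cover everything between them: the union {a, b, c, d, e, f, g} is all of U.
Only B3 contains c, so B3 is forced; the remaining 3 points need at least 2 more blocks (each remaining block adds at most 2) — so at least 3 blocks are needed, and 3 is optimal.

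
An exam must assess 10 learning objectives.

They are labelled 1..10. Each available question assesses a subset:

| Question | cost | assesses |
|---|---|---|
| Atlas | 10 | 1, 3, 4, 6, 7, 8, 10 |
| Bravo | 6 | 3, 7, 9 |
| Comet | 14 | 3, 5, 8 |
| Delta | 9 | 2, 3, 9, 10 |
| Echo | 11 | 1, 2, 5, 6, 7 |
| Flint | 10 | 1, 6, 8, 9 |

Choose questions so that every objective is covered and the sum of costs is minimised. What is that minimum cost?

Atlas, Bravo, Echo together cover every objective (Atlas ∪ Bravo ∪ Echo = {1, 2, 3, 4, 5, 6, 7, 8, 9, 10}); total cost 10 + 6 + 11 = 27.
The greedy pick Atlas, Delta, Echo costs 30; no covering selection beats 27.

27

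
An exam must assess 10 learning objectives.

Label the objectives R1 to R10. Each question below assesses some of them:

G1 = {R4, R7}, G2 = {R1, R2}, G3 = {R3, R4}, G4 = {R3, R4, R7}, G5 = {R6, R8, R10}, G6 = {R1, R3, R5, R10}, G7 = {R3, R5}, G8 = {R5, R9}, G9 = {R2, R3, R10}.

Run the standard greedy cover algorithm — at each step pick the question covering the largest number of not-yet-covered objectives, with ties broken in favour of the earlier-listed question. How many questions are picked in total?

5

Greedy: pick G6 (covers 4 new) → pick G1 (covers 2 new) → pick G5 (covers 2 new) → pick G2 (covers 1 new) → pick G8 (covers 1 new). Total picks: 5.
(The true minimum cover uses only 4 questions, so greedy is not optimal here.)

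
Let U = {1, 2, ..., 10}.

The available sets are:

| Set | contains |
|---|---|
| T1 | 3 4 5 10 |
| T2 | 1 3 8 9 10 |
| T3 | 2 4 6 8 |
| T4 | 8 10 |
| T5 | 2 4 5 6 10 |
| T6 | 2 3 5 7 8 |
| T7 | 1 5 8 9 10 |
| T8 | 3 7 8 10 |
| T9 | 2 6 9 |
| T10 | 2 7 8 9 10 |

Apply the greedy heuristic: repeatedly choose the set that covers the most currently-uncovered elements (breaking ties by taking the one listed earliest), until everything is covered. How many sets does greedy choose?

3

Greedy: pick T2 (covers 5 new) → pick T5 (covers 4 new) → pick T6 (covers 1 new). Total picks: 3.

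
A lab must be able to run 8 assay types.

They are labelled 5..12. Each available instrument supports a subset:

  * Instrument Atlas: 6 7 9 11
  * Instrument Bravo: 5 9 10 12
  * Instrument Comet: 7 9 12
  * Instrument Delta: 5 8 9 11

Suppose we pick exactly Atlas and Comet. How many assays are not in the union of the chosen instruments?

3

Union of Atlas, Comet = {6, 7, 9, 11, 12}.
Not covered: 5, 8, 10 — 3 assays.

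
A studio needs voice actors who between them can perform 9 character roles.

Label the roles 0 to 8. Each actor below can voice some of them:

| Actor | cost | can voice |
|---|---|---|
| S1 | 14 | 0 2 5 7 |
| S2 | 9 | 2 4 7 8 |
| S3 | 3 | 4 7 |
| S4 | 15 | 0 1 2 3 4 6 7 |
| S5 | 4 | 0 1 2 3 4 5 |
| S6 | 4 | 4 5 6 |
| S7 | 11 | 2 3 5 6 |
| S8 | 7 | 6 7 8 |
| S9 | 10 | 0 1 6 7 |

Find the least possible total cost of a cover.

S5, S8 together cover every role (S5 ∪ S8 = {0, 1, 2, 3, 4, 5, 6, 7, 8}); total cost 4 + 7 = 11.
No covering selection has total cost below 11.

11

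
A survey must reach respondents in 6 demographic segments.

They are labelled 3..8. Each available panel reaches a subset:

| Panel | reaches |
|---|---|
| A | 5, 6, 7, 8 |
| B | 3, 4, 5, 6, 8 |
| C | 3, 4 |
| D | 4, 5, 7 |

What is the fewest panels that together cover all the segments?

Take {A, C}. Their union is {3, 4, 5, 6, 7, 8}, which is all 6 segments.
No single panel has all 6 segments (the largest, B, has 5), so 2 is optimal.

2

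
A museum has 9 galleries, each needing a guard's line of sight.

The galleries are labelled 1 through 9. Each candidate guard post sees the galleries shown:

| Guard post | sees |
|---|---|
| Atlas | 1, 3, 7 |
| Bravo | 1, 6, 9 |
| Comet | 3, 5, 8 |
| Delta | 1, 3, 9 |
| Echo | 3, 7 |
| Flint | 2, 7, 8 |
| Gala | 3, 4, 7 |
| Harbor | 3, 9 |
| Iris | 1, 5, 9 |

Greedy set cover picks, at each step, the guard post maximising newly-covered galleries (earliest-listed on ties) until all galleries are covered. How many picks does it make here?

Greedy: pick Atlas (covers 3 new) → pick Bravo (covers 2 new) → pick Comet (covers 2 new) → pick Flint (covers 1 new) → pick Gala (covers 1 new). Total picks: 5.
(The true minimum cover uses only 4 guard posts, so greedy is not optimal here.)

5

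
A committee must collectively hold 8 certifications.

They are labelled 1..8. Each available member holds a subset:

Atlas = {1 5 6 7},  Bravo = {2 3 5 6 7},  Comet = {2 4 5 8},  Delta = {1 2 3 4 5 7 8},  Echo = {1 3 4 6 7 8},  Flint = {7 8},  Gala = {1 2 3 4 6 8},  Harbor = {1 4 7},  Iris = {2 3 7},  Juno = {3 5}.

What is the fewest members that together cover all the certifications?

2

Bravo and Gala together: Bravo ∪ Gala = {1, 2, 3, 4, 5, 6, 7, 8} — every certification is covered.
No single member has all 8 certifications (the largest, Delta, has 7), so 2 is optimal.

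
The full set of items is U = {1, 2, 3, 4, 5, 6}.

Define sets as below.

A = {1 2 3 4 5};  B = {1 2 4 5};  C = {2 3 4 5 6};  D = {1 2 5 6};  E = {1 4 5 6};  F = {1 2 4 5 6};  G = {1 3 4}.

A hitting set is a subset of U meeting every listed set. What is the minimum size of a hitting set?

2

H = {4, 5} meets every set (each contains at least one member of H), and |H| = 2.
No single item lies in every set, so at least 2 are needed and 2 is optimal.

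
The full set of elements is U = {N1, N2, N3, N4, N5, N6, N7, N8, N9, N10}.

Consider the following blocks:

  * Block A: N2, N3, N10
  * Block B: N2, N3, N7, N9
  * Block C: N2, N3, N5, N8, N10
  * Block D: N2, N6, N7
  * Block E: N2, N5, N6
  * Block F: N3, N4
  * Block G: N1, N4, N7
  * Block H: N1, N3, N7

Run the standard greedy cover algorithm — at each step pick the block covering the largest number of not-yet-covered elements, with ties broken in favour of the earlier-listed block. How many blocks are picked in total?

Greedy: pick C (covers 5 new) → pick G (covers 3 new) → pick B (covers 1 new) → pick D (covers 1 new). Total picks: 4.

4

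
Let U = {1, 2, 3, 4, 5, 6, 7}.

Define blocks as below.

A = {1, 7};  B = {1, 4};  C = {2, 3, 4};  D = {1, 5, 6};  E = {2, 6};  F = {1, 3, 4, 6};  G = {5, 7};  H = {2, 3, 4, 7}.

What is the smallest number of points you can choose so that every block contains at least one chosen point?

The 3 points {1, 2, 7} hit every block.
The blocks B, E, G are pairwise disjoint, so any hitting set needs a separate point for each — at least 3. Hence 3 is optimal.

3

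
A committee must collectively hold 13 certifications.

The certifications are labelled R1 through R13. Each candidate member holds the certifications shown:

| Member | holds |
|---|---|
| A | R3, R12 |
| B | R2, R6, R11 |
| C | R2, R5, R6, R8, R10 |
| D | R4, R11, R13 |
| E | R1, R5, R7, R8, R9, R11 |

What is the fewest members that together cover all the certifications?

4

A and C and D and E together: A ∪ C ∪ D ∪ E = {R1, R2, R3, R4, R5, R6, R7, R8, R9, R10, R11, R12, R13} — every certification is covered.
Only E contains R1, so E is forced; the remaining 7 certifications need at least 3 more members (each remaining member adds at most 3) — so at least 4 members are needed, and 4 is optimal.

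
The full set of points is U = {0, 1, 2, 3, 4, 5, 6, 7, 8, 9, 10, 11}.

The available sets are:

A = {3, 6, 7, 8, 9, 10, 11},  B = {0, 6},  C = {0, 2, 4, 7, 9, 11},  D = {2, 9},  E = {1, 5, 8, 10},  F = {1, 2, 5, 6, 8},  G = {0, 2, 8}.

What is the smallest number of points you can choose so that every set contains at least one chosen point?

3

The 3 points {6, 8, 9} hit every set.
The sets B, D, E are pairwise disjoint, so any hitting set needs a separate point for each — at least 3. Hence 3 is optimal.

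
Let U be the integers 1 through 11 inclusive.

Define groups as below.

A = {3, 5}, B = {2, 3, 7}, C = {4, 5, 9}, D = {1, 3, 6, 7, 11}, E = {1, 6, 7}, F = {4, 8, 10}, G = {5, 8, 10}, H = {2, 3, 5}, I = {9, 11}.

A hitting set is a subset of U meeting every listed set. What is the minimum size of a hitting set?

T = {1, 3, 9, 10} meets every group (each contains at least one member of T), and |T| = 4.
The groups A, E, F, I are pairwise disjoint, so any hitting set needs a separate item for each — at least 4. Hence 4 is optimal.

4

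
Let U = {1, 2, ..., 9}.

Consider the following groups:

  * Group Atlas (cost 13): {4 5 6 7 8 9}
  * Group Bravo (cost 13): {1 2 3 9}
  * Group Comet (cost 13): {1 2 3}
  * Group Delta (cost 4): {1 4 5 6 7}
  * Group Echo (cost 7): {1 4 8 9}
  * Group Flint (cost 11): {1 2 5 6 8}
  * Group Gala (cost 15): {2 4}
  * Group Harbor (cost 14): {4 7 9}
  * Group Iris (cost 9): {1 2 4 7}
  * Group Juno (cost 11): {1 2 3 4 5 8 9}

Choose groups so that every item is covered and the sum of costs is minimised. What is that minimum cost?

15

Delta, Juno together cover every item (Delta ∪ Juno = {1, 2, 3, 4, 5, 6, 7, 8, 9}); total cost 4 + 11 = 15.
No covering selection has total cost below 15.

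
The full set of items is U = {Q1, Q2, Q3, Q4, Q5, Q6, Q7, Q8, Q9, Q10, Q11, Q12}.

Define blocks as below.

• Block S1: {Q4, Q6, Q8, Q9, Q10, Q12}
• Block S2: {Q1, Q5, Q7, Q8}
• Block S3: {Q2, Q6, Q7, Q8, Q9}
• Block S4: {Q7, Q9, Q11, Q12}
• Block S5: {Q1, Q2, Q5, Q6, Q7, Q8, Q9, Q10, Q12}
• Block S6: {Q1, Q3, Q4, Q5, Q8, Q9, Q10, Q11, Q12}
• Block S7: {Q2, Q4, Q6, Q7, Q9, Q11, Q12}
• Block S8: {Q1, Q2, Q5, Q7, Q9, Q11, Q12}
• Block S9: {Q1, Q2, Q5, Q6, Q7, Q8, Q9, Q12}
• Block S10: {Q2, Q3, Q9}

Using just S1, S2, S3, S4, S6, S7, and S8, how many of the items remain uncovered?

Union of S1, S2, S3, S4, S6, S7, S8 = {Q1, Q2, Q3, Q4, Q5, Q6, Q7, Q8, Q9, Q10, Q11, Q12} — that's every item, so 0 are uncovered.

0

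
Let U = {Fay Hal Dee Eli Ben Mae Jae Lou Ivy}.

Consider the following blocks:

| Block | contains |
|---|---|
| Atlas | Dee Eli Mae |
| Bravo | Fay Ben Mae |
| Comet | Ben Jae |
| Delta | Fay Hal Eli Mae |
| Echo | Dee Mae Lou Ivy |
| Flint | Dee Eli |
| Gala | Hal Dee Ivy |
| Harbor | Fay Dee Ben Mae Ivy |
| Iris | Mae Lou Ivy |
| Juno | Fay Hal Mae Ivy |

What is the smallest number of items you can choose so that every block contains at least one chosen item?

3

Take H = {Dee, Mae, Jae}. Each listed block contains at least one of these, so H is a hitting set of size 3.
The blocks Comet, Flint, Juno are pairwise disjoint, so any hitting set needs a separate item for each — at least 3. Hence 3 is optimal.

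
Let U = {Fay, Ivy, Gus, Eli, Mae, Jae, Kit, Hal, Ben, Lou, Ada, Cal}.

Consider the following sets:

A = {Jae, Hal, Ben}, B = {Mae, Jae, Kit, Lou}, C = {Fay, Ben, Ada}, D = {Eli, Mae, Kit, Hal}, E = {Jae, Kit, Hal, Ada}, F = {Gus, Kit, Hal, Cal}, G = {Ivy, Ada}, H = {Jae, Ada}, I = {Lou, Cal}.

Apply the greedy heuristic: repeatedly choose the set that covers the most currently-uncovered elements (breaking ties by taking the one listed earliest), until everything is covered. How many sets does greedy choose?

Greedy: pick B (covers 4 new) → pick C (covers 3 new) → pick F (covers 3 new) → pick D (covers 1 new) → pick G (covers 1 new). Total picks: 5.

5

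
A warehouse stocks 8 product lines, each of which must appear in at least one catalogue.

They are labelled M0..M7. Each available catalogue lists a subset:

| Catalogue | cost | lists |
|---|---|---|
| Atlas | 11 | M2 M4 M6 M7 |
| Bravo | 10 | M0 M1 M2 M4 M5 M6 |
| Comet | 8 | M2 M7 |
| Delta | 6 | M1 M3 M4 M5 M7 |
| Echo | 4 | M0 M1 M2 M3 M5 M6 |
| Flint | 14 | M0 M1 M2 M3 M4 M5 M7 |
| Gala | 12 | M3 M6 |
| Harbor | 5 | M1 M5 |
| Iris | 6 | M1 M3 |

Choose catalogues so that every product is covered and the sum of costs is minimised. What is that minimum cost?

10

Delta, Echo together cover every product (Delta ∪ Echo = {M0, M1, M2, M3, M4, M5, M6, M7}); total cost 6 + 4 = 10.
No covering selection has total cost below 10.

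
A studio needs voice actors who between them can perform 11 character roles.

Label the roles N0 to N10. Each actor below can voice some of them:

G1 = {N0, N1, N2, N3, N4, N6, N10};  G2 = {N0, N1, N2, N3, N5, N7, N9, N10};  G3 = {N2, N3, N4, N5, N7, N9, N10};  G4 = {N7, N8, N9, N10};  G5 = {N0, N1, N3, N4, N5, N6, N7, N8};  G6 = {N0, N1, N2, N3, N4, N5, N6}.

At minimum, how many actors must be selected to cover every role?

2

Take {G2, G5}. Their union is {N0, N1, N2, N3, N4, N5, N6, N7, N8, N9, N10}, which is all 11 roles.
No single actor has all 11 roles (the largest, G2, has 8), so 2 is optimal.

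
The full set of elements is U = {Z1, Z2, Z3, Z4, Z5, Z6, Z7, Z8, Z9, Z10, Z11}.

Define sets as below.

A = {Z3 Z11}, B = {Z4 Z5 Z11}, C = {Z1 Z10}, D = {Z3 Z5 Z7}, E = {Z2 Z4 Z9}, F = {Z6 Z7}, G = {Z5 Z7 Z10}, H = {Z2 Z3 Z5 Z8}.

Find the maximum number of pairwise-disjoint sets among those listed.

4

A, C, E, F are pairwise disjoint (A={Z3,Z11}; C={Z1,Z10}; E={Z2,Z4,Z9}; F={Z6,Z7}).
Every remaining set overlaps one of these, and no 5 of the listed sets are pairwise disjoint, so 4 is the maximum.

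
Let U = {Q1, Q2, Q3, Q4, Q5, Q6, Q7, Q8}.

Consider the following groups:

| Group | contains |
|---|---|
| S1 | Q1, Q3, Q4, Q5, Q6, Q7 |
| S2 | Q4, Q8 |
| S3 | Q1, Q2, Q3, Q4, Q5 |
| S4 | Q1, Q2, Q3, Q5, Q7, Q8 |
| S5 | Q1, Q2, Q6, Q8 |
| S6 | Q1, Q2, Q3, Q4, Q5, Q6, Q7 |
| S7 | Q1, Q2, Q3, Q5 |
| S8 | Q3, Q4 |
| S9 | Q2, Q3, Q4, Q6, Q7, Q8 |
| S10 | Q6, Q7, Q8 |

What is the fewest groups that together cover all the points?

2

Take {S6, S10}. Their union is {Q1, Q2, Q3, Q4, Q5, Q6, Q7, Q8}, which is all 8 points.
No single group has all 8 points (the largest, S6, has 7), so 2 is optimal.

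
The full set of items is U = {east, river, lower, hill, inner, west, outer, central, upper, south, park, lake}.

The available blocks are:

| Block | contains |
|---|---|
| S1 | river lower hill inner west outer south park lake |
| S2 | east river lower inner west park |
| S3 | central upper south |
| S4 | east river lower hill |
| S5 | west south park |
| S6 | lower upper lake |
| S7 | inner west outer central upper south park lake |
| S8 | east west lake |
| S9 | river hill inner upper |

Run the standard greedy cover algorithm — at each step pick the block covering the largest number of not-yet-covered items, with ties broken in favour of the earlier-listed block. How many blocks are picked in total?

Greedy: pick S1 (covers 9 new) → pick S3 (covers 2 new) → pick S2 (covers 1 new). Total picks: 3.
(The true minimum cover uses only 2 blocks, so greedy is not optimal here.)

3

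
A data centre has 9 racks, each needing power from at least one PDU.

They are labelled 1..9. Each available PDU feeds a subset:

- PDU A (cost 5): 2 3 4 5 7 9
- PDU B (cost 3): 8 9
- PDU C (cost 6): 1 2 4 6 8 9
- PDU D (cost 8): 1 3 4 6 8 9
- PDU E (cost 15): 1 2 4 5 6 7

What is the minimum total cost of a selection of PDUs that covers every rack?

11

A, C together cover every rack (A ∪ C = {1, 2, 3, 4, 5, 6, 7, 8, 9}); total cost 5 + 6 = 11.
No covering selection has total cost below 11.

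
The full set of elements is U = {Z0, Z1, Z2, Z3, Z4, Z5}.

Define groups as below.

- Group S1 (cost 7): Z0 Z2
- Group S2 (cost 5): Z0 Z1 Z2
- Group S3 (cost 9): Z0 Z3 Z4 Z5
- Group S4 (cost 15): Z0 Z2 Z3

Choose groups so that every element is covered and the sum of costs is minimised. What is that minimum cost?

S2, S3 together cover every element (S2 ∪ S3 = {Z0, Z1, Z2, Z3, Z4, Z5}); total cost 5 + 9 = 14.
No covering selection has total cost below 14.

14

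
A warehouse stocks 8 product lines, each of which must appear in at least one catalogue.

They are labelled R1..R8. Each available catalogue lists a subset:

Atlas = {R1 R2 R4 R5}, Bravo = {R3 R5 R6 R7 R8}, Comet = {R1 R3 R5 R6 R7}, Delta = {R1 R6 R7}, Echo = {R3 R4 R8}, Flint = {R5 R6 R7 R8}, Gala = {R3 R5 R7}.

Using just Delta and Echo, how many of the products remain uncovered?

Union of Delta, Echo = {R1, R3, R4, R6, R7, R8}.
Not covered: R2, R5 — 2 products.

2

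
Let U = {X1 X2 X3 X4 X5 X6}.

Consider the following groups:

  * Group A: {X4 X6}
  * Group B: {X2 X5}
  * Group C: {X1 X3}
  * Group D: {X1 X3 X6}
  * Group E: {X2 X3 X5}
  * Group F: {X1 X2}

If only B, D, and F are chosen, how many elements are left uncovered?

1

Union of B, D, F = {X1, X2, X3, X5, X6}.
Not covered: X4 — 1 element.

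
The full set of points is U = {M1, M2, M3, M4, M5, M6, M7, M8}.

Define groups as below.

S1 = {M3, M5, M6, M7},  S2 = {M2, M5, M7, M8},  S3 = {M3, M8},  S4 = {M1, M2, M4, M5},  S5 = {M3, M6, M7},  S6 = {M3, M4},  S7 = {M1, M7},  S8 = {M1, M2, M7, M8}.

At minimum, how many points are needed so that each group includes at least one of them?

3

Take H = {M2, M3, M7}. Each listed group contains at least one of these, so H is a hitting set of size 3.
No choice of 2 points meets every group, so 3 is the minimum.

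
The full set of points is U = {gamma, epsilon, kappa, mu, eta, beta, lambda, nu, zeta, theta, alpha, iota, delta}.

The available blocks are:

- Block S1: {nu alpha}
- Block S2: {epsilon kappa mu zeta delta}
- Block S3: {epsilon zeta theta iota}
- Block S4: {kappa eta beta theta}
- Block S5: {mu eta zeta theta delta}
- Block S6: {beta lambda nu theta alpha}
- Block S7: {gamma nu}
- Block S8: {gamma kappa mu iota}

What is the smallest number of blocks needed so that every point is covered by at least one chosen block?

S2 and S5 and S6 and S8 together: S2 ∪ S5 ∪ S6 ∪ S8 = {gamma, epsilon, kappa, mu, eta, beta, lambda, nu, zeta, theta, alpha, iota, delta} — every point is covered.
No 3 of the 8 blocks cover everything (all 56 combinations miss at least one point), so 4 is optimal.

4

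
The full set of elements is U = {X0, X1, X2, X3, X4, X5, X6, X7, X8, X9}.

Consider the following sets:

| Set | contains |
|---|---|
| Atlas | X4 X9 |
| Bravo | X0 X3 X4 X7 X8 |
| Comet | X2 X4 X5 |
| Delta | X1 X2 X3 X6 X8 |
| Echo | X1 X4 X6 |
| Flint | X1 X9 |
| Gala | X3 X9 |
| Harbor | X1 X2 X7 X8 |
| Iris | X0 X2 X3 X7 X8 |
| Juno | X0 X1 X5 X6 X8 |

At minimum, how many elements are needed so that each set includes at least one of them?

The 3 elements {X4, X8, X9} hit every set.
No choice of 2 elements meets every set, so 3 is the minimum.

3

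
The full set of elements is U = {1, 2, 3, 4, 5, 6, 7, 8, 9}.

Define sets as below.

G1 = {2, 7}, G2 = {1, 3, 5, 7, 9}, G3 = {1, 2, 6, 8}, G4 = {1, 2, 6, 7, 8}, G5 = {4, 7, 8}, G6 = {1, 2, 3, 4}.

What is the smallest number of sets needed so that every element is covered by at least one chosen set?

Take {G2, G3, G5}. Their union is {1, 2, 3, 4, 5, 6, 7, 8, 9}, which is all 9 elements.
Only G2 contains 5, so G2 is forced; the remaining 4 elements need at least 2 more sets (each remaining set adds at most 3) — so at least 3 sets are needed, and 3 is optimal.

3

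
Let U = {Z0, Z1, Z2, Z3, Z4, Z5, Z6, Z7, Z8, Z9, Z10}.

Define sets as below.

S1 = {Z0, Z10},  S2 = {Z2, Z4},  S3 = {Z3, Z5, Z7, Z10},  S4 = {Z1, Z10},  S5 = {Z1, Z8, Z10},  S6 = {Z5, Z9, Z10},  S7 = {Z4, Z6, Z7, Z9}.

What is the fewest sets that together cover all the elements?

S1, S2, S3, S5, and S7 cover everything between them: the union {Z0, Z1, Z2, Z3, Z4, Z5, Z6, Z7, Z8, Z9, Z10} is all of U.
No 4 of the 7 sets cover everything (all 35 combinations miss at least one element), so 5 is optimal.

5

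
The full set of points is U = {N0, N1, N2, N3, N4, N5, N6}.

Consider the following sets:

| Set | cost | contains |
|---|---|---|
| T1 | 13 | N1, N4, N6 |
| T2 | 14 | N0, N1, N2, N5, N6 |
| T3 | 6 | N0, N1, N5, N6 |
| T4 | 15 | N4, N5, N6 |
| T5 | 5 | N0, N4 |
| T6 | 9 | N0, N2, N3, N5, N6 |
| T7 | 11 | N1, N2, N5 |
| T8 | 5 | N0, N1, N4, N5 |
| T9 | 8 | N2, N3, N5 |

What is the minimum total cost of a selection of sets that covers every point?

14

T6, T8 together cover every point (T6 ∪ T8 = {N0, N1, N2, N3, N4, N5, N6}); total cost 9 + 5 = 14.
No covering selection has total cost below 14.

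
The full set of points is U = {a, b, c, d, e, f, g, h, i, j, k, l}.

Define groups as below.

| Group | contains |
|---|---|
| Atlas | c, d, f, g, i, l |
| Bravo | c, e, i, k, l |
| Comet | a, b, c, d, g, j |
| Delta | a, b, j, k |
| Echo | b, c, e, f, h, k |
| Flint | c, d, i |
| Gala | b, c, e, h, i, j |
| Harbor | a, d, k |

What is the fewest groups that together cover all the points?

3

Take {Atlas, Delta, Gala}. Their union is {a, b, c, d, e, f, g, h, i, j, k, l}, which is all 12 points.
No 2 of the 8 groups cover everything (all 28 combinations miss at least one point), so 3 is optimal.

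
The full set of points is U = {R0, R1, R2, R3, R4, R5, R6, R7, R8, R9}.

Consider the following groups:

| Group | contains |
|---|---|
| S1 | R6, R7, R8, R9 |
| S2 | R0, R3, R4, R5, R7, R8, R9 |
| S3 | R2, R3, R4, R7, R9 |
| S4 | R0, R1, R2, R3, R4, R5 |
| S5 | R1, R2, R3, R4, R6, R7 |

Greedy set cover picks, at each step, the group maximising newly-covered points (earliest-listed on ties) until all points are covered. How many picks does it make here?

2

Greedy: pick S2 (covers 7 new) → pick S5 (covers 3 new). Total picks: 2.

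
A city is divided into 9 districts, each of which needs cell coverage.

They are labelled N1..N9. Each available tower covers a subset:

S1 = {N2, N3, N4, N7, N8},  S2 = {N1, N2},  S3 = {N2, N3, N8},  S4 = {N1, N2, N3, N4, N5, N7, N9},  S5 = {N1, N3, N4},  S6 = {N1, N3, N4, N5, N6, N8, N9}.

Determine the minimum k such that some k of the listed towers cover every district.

2

S1 and S6 together: S1 ∪ S6 = {N1, N2, N3, N4, N5, N6, N7, N8, N9} — every district is covered.
No single tower has all 9 districts (the largest, S4, has 7), so 2 is optimal.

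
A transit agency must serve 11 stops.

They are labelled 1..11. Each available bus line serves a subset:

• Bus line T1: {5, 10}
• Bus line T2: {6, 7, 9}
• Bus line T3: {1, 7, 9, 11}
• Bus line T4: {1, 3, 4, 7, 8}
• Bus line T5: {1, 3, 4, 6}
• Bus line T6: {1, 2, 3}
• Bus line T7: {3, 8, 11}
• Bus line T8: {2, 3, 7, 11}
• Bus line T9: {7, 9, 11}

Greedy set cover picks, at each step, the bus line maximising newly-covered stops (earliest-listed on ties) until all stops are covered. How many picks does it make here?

Greedy: pick T4 (covers 5 new) → pick T1 (covers 2 new) → pick T2 (covers 2 new) → pick T8 (covers 2 new). Total picks: 4.

4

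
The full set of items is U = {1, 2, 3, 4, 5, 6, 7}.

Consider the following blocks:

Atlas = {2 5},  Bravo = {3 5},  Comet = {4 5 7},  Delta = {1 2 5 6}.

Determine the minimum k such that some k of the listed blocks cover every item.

3

Take {Bravo, Comet, Delta}. Their union is {1, 2, 3, 4, 5, 6, 7}, which is all 7 items.
Only Delta contains 1, so Delta is forced; the remaining 3 items need at least 2 more blocks (each remaining block adds at most 2) — so at least 3 blocks are needed, and 3 is optimal.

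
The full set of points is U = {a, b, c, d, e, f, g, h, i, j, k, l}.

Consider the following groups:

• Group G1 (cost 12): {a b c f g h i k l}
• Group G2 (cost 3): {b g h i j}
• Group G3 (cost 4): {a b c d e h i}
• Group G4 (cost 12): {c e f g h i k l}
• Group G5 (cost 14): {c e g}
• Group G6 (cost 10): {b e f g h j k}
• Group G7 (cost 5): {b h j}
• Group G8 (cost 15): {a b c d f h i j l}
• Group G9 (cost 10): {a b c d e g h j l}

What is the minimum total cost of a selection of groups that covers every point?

G1, G2, G3 together cover every point (G1 ∪ G2 ∪ G3 = {a, b, c, d, e, f, g, h, i, j, k, l}); total cost 12 + 3 + 4 = 19.
No covering selection has total cost below 19.

19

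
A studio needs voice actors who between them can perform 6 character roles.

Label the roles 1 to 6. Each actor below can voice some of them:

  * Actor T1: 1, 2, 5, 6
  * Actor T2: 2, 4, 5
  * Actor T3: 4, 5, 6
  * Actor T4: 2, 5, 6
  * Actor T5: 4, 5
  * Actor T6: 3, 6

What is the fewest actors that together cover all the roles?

Take {T1, T5, T6}. Their union is {1, 2, 3, 4, 5, 6}, which is all 6 roles.
Only T1 contains 1, so T1 is forced; the remaining 2 roles need at least 2 more actors (each remaining actor adds at most 1) — so at least 3 actors are needed, and 3 is optimal.

3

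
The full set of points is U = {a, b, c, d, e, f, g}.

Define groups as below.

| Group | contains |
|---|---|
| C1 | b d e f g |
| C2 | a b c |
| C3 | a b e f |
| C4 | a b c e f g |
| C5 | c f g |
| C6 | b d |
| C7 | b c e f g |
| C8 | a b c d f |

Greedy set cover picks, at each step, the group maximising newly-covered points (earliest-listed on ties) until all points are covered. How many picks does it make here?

Greedy: pick C4 (covers 6 new) → pick C1 (covers 1 new). Total picks: 2.

2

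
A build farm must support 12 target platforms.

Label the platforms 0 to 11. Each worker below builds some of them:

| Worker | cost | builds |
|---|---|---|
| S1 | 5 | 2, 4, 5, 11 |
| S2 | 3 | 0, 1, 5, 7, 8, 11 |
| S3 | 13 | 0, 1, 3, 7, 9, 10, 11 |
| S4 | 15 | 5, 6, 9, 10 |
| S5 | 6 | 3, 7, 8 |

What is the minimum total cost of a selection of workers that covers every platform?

29

S1, S2, S4, S5 together cover every platform (S1 ∪ S2 ∪ S4 ∪ S5 = {0, 1, 2, 3, 4, 5, 6, 7, 8, 9, 10, 11}); total cost 5 + 3 + 15 + 6 = 29.
The greedy pick S2, S1, S3, S4 costs 36; no covering selection beats 29.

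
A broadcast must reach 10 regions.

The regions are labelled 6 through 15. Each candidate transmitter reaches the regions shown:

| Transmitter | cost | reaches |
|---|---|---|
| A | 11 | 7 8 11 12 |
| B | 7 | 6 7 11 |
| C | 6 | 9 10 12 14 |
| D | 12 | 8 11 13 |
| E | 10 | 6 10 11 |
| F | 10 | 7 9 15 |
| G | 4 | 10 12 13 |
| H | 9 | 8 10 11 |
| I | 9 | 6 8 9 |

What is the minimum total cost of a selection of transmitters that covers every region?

35

B, C, D, F together cover every region (B ∪ C ∪ D ∪ F = {6, 7, 8, 9, 10, 11, 12, 13, 14, 15}); total cost 7 + 6 + 12 + 10 = 35.
The greedy pick G, B, C, H, F costs 36; no covering selection beats 35.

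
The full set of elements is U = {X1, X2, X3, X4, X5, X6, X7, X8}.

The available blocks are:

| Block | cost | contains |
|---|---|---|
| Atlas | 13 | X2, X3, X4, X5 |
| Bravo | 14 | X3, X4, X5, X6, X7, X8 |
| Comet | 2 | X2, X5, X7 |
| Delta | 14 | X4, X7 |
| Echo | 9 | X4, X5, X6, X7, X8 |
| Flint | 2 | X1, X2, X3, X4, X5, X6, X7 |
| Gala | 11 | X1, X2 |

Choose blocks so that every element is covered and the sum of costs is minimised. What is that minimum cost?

Echo, Flint together cover every element (Echo ∪ Flint = {X1, X2, X3, X4, X5, X6, X7, X8}); total cost 9 + 2 = 11.
No covering selection has total cost below 11.

11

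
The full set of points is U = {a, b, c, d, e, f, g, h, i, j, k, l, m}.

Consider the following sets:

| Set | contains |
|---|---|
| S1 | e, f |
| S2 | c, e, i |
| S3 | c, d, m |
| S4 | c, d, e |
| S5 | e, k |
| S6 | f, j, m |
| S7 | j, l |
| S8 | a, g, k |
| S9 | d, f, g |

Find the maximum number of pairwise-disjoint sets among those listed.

S1, S3, S7, S8 are pairwise disjoint (S1={e,f}; S3={c,d,m}; S7={j,l}; S8={a,g,k}).
Every remaining set overlaps one of these, and no 5 of the listed sets are pairwise disjoint, so 4 is the maximum.

4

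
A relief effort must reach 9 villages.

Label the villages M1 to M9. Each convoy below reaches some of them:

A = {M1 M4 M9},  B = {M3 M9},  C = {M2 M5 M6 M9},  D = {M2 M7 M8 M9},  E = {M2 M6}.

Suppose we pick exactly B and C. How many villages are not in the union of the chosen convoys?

Union of B, C = {M2, M3, M5, M6, M9}.
Not covered: M1, M4, M7, M8 — 4 villages.

4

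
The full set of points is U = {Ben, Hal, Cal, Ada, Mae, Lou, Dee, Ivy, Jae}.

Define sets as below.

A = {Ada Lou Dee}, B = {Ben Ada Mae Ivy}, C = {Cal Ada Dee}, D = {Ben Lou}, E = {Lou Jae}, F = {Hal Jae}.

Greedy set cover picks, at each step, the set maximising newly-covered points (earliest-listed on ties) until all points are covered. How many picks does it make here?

Greedy: pick B (covers 4 new) → pick A (covers 2 new) → pick F (covers 2 new) → pick C (covers 1 new). Total picks: 4.

4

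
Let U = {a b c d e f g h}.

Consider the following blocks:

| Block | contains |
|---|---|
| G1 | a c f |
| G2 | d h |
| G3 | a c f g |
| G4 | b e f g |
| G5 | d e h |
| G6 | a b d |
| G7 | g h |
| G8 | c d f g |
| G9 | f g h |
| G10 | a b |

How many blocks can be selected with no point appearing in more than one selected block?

2

G9, G10 are pairwise disjoint (G9={f,g,h}; G10={a,b}).
Every remaining block overlaps one of these, and no 3 of the listed blocks are pairwise disjoint, so 2 is the maximum.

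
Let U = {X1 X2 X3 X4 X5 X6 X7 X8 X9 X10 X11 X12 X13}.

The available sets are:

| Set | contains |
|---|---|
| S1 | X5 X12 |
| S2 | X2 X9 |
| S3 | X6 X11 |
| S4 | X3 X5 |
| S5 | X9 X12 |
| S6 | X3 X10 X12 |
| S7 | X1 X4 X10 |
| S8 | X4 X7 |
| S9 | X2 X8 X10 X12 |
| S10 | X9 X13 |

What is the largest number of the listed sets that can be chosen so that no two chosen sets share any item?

S3, S4, S8, S9, S10 are pairwise disjoint (S3={X6,X11}; S4={X3,X5}; S8={X4,X7}; S9={X2,X8,X10,X12}; S10={X9,X13}).
Every remaining set overlaps one of these, and no 6 of the listed sets are pairwise disjoint, so 5 is the maximum.

5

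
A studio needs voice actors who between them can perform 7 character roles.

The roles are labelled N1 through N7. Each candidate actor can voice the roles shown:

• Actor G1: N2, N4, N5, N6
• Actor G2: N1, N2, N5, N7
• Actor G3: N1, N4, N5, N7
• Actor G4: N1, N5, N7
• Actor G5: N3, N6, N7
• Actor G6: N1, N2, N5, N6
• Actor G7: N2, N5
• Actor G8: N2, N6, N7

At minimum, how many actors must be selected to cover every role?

Take {G3, G5, G6}. Their union is {N1, N2, N3, N4, N5, N6, N7}, which is all 7 roles.
Only G5 contains N3, so G5 is forced; the remaining 4 roles need at least 2 more actors (each remaining actor adds at most 3) — so at least 3 actors are needed, and 3 is optimal.

3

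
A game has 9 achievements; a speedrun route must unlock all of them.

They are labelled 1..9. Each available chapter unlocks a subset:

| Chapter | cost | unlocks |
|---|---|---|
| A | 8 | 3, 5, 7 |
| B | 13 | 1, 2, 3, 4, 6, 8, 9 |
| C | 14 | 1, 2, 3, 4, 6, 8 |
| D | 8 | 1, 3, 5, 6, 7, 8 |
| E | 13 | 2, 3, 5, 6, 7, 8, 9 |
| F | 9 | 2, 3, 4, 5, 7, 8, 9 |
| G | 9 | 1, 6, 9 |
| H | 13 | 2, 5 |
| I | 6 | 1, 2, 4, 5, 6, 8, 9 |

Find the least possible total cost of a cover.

A, I together cover every achievement (A ∪ I = {1, 2, 3, 4, 5, 6, 7, 8, 9}); total cost 8 + 6 = 14.
No covering selection has total cost below 14.

14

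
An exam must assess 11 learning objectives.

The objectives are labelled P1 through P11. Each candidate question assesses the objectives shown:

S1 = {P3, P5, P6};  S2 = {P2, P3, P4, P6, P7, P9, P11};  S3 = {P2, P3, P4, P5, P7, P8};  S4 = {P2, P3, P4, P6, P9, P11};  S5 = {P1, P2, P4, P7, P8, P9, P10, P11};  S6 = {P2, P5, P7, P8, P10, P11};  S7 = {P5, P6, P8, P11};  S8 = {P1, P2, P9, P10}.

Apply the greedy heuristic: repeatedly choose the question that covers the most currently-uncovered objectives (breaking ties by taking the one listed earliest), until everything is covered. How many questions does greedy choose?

2

Greedy: pick S5 (covers 8 new) → pick S1 (covers 3 new). Total picks: 2.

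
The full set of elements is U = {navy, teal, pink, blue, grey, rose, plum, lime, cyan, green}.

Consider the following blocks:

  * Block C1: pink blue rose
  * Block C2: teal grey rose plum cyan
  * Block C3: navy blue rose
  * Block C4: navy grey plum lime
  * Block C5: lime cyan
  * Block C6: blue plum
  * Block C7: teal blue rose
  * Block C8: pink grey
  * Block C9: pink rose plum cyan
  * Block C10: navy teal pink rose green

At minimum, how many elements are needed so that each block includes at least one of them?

4

The 4 elements {pink, blue, grey, cyan} hit every block.
No choice of 3 elements meets every block, so 4 is the minimum.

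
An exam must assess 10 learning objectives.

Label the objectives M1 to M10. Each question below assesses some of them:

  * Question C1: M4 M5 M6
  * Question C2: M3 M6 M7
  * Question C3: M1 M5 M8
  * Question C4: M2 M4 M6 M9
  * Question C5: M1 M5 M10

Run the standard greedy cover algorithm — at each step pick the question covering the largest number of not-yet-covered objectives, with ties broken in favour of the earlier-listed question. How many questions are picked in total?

Greedy: pick C4 (covers 4 new) → pick C3 (covers 3 new) → pick C2 (covers 2 new) → pick C5 (covers 1 new). Total picks: 4.

4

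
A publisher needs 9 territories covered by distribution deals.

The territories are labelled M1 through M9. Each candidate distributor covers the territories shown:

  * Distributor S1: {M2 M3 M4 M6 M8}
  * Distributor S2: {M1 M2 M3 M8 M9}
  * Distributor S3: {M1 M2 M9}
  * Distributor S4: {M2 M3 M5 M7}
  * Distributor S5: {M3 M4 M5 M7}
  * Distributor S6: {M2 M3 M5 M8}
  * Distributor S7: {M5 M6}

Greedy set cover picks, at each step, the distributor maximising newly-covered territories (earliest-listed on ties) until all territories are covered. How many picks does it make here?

Greedy: pick S1 (covers 5 new) → pick S2 (covers 2 new) → pick S4 (covers 2 new). Total picks: 3.

3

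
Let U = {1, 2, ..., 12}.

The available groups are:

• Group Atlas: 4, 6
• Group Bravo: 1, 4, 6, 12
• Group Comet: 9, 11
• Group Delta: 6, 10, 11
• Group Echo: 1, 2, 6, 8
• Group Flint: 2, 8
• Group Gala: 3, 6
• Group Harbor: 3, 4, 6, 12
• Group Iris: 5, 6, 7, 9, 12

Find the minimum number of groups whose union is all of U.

4

Delta, Echo, Harbor, and Iris cover everything between them: the union {1, 2, 3, 4, 5, 6, 7, 8, 9, 10, 11, 12} is all of U.
Only Iris contains 5, so Iris is forced; the remaining 7 items need at least 3 more groups (each remaining group adds at most 3) — so at least 4 groups are needed, and 4 is optimal.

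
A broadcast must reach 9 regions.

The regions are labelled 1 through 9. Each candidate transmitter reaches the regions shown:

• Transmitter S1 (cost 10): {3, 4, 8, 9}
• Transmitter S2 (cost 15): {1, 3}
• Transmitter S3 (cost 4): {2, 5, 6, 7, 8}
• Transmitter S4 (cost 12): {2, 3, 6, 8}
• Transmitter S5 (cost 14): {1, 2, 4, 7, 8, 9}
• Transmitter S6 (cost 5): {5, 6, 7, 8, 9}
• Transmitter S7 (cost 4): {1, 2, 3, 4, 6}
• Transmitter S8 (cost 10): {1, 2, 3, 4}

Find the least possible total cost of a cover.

S6, S7 together cover every region (S6 ∪ S7 = {1, 2, 3, 4, 5, 6, 7, 8, 9}); total cost 5 + 4 = 9.
The greedy pick S3, S7, S6 costs 13; no covering selection beats 9.

9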